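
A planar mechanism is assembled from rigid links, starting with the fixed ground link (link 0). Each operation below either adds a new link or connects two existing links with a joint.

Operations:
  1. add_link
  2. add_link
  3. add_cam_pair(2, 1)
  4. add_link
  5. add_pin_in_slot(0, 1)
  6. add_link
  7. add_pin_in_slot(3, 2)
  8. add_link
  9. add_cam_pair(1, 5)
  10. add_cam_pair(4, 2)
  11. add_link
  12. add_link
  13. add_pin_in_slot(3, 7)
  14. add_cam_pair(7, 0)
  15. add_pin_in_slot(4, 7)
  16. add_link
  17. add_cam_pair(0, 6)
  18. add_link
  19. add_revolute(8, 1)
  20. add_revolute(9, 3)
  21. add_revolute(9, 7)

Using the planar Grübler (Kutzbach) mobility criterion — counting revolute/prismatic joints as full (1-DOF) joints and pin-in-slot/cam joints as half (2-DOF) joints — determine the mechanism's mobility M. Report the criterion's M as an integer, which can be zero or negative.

M = 12

ground; <1,0,0>
#1 <2,0,0>
#2 <3,0,0>
C:2↔1 J2 <3,0,1>
#3 <4,0,1>
PS:0↔1 J2 <4,0,2>
#4 <5,0,2>
PS:3↔2 J2 <5,0,3>
#5 <6,0,3>
C:1↔5 J2 <6,0,4>
C:4↔2 J2 <6,0,5>
#6 <7,0,5>
#7 <8,0,5>
PS:3↔7 J2 <8,0,6>
C:7↔0 J2 <8,0,7>
PS:4↔7 J2 <8,0,8>
#8 <9,0,8>
C:0↔6 J2 <9,0,9>
#9 <10,0,9>
R:8↔1 J1 <10,1,9>
R:9↔3 J1 <10,2,9>
R:9↔7 J1 <10,3,9>
3×9 − 2×3 − 1×9 = 12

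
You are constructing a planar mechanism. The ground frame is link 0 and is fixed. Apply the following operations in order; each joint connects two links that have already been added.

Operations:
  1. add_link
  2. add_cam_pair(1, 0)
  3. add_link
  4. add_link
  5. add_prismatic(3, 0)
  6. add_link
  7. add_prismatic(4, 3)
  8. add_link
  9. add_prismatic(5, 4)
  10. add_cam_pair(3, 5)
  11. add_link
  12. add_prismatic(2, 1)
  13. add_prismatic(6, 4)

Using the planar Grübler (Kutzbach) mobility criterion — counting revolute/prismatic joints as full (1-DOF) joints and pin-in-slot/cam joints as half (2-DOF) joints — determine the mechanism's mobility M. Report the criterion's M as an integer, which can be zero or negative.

M = 6

ground; <1,0,0>
#1 <2,0,0>
C:1↔0 J2 <2,0,1>
#2 <3,0,1>
#3 <4,0,1>
P:3↔0 J1 <4,1,1>
#4 <5,1,1>
P:4↔3 J1 <5,2,1>
#5 <6,2,1>
P:5↔4 J1 <6,3,1>
C:3↔5 J2 <6,3,2>
#6 <7,3,2>
P:2↔1 J1 <7,4,2>
P:6↔4 J1 <7,5,2>
3×6 − 2×5 − 1×2 = 6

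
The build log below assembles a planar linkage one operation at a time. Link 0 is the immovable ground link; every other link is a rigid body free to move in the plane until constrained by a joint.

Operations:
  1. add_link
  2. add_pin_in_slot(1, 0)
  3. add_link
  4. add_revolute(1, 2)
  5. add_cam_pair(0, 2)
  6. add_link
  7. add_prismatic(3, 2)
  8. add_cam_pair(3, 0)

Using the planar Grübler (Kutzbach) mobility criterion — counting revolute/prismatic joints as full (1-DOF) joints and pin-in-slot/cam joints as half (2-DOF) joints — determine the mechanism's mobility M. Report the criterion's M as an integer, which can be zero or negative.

M = 2

[1;0;0] (link 0 is ground)
L+ [2;0;0]
PS(1,0)∈J2 [2;0;1]
L+ [3;0;1]
R(1,2)∈J1 [3;1;1]
C(0,2)∈J2 [3;1;2]
L+ [4;1;2]
P(3,2)∈J1 [4;2;2]
C(3,0)∈J2 [4;2;3]
mobility = 9 − 4 − 3 = 2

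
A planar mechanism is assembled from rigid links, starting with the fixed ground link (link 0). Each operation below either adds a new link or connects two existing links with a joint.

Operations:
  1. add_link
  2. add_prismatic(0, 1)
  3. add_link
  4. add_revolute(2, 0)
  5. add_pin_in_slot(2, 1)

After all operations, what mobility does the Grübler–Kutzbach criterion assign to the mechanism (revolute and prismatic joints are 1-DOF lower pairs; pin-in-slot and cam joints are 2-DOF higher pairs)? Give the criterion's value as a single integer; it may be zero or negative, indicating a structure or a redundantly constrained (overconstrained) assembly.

(L,J1,J2)=(1,0,0); link0 fixed
link1: (2,0,0)
P 0-1 [J1]: (2,1,0)
link2: (3,1,0)
R 2-0 [J1]: (3,2,0)
PS 2-1 [J2]: (3,2,1)
Grübler: 3·2 − 2·2 − 1 = 1

M = 1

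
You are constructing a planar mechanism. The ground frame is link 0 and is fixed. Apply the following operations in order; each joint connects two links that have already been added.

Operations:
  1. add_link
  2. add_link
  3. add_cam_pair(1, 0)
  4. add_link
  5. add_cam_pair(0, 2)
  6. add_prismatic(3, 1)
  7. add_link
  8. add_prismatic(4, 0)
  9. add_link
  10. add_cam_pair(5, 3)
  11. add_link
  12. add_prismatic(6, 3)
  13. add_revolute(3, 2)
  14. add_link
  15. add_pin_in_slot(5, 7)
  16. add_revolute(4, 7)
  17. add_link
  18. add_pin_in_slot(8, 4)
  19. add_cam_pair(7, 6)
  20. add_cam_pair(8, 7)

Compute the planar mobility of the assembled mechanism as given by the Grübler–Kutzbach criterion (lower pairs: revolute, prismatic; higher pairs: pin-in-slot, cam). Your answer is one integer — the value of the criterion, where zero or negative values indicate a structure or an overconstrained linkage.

M = 7

link 0 = ground. State L|J1|J2 = 1|0|0
+link1  2|0|0
+link2  3|0|0
C(1,0) f=2→J2  3|0|1
+link3  4|0|1
C(0,2) f=2→J2  4|0|2
P(3,1) f=1→J1  4|1|2
+link4  5|1|2
P(4,0) f=1→J1  5|2|2
+link5  6|2|2
C(5,3) f=2→J2  6|2|3
+link6  7|2|3
P(6,3) f=1→J1  7|3|3
R(3,2) f=1→J1  7|4|3
+link7  8|4|3
PS(5,7) f=2→J2  8|4|4
R(4,7) f=1→J1  8|5|4
+link8  9|5|4
PS(8,4) f=2→J2  9|5|5
C(7,6) f=2→J2  9|5|6
C(8,7) f=2→J2  9|5|7
M = 3(9−1)−2·5−7 = 24−10−7 = 7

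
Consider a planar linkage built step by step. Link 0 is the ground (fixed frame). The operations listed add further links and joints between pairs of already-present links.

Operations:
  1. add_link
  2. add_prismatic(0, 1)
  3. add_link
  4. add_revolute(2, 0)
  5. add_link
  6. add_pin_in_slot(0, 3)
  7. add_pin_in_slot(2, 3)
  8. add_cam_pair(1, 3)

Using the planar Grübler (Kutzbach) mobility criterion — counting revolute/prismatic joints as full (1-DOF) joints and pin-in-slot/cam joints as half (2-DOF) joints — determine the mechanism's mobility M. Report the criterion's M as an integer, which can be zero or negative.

L=1 J1=0 J2=0
add link → L=2 J1=0 J2=0
P@0,1 dof=1 J1 → L=2 J1=1 J2=0
add link → L=3 J1=1 J2=0
R@2,0 dof=1 J1 → L=3 J1=2 J2=0
add link → L=4 J1=2 J2=0
PS@0,3 dof=2 J2 → L=4 J1=2 J2=1
PS@2,3 dof=2 J2 → L=4 J1=2 J2=2
C@1,3 dof=2 J2 → L=4 J1=2 J2=3
M=3(L−1)−2J1−J2=3·3−2·2−3=2

M = 2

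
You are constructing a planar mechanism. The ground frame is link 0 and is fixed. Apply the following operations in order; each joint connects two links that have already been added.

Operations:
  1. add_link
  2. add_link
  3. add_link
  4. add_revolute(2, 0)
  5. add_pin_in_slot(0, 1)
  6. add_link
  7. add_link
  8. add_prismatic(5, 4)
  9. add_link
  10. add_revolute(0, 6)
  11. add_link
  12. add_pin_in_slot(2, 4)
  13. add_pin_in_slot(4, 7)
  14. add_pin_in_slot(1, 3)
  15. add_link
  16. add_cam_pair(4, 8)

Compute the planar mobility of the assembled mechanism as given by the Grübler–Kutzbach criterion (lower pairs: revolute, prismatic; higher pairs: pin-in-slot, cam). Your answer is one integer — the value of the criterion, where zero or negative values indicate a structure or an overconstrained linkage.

M = 13

L=1 J1=0 J2=0
add link → L=2 J1=0 J2=0
add link → L=3 J1=0 J2=0
add link → L=4 J1=0 J2=0
R@2,0 dof=1 J1 → L=4 J1=1 J2=0
PS@0,1 dof=2 J2 → L=4 J1=1 J2=1
add link → L=5 J1=1 J2=1
add link → L=6 J1=1 J2=1
P@5,4 dof=1 J1 → L=6 J1=2 J2=1
add link → L=7 J1=2 J2=1
R@0,6 dof=1 J1 → L=7 J1=3 J2=1
add link → L=8 J1=3 J2=1
PS@2,4 dof=2 J2 → L=8 J1=3 J2=2
PS@4,7 dof=2 J2 → L=8 J1=3 J2=3
PS@1,3 dof=2 J2 → L=8 J1=3 J2=4
add link → L=9 J1=3 J2=4
C@4,8 dof=2 J2 → L=9 J1=3 J2=5
M=3(L−1)−2J1−J2=3·8−2·3−5=13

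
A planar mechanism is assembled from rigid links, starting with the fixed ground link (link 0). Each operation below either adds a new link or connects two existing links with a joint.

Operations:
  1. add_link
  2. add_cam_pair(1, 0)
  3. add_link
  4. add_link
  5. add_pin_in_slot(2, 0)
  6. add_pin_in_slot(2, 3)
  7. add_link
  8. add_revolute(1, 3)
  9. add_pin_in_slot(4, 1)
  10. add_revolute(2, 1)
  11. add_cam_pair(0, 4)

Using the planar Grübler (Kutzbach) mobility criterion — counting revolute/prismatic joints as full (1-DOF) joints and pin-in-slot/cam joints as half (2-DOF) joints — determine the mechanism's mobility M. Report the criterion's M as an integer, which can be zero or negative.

L=1 J1=0 J2=0
add link → L=2 J1=0 J2=0
C@1,0 dof=2 J2 → L=2 J1=0 J2=1
add link → L=3 J1=0 J2=1
add link → L=4 J1=0 J2=1
PS@2,0 dof=2 J2 → L=4 J1=0 J2=2
PS@2,3 dof=2 J2 → L=4 J1=0 J2=3
add link → L=5 J1=0 J2=3
R@1,3 dof=1 J1 → L=5 J1=1 J2=3
PS@4,1 dof=2 J2 → L=5 J1=1 J2=4
R@2,1 dof=1 J1 → L=5 J1=2 J2=4
C@0,4 dof=2 J2 → L=5 J1=2 J2=5
M=3(L−1)−2J1−J2=3·4−2·2−5=3

M = 3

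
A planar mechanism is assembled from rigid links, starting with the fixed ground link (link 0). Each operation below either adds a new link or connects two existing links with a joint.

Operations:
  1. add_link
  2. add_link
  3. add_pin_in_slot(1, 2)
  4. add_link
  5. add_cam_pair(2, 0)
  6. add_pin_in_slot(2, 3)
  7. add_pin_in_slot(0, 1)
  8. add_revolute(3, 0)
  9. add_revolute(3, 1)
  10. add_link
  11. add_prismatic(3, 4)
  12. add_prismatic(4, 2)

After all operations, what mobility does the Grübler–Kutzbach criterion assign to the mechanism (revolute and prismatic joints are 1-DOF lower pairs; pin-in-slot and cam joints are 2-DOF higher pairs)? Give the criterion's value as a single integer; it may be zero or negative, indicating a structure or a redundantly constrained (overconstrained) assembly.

ground; <1,0,0>
#1 <2,0,0>
#2 <3,0,0>
PS:1↔2 J2 <3,0,1>
#3 <4,0,1>
C:2↔0 J2 <4,0,2>
PS:2↔3 J2 <4,0,3>
PS:0↔1 J2 <4,0,4>
R:3↔0 J1 <4,1,4>
R:3↔1 J1 <4,2,4>
#4 <5,2,4>
P:3↔4 J1 <5,3,4>
P:4↔2 J1 <5,4,4>
3×4 − 2×4 − 1×4 = 0

M = 0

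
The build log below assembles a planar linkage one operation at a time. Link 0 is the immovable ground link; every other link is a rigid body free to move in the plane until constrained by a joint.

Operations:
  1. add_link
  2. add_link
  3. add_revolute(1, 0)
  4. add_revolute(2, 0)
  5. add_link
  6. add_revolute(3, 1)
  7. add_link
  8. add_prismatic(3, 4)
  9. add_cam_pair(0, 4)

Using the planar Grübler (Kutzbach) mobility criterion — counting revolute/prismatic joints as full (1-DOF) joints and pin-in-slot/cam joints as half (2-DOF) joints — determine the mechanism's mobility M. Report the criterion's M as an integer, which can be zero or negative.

M = 3

link 0 = ground. State L|J1|J2 = 1|0|0
+link1  2|0|0
+link2  3|0|0
R(1,0) f=1→J1  3|1|0
R(2,0) f=1→J1  3|2|0
+link3  4|2|0
R(3,1) f=1→J1  4|3|0
+link4  5|3|0
P(3,4) f=1→J1  5|4|0
C(0,4) f=2→J2  5|4|1
M = 3(5−1)−2·4−1 = 12−8−1 = 3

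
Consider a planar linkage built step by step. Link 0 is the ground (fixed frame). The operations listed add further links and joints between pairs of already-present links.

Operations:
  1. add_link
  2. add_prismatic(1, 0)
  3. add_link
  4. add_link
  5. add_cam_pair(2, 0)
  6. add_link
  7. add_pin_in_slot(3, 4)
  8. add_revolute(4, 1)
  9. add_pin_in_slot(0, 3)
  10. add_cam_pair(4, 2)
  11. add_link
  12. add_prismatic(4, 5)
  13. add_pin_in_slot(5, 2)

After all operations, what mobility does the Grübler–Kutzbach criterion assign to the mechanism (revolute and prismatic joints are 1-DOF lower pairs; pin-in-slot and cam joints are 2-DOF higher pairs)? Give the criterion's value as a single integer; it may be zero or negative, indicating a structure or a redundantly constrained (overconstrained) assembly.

M = 4

ground; <1,0,0>
#1 <2,0,0>
P:1↔0 J1 <2,1,0>
#2 <3,1,0>
#3 <4,1,0>
C:2↔0 J2 <4,1,1>
#4 <5,1,1>
PS:3↔4 J2 <5,1,2>
R:4↔1 J1 <5,2,2>
PS:0↔3 J2 <5,2,3>
C:4↔2 J2 <5,2,4>
#5 <6,2,4>
P:4↔5 J1 <6,3,4>
PS:5↔2 J2 <6,3,5>
3×5 − 2×3 − 1×5 = 4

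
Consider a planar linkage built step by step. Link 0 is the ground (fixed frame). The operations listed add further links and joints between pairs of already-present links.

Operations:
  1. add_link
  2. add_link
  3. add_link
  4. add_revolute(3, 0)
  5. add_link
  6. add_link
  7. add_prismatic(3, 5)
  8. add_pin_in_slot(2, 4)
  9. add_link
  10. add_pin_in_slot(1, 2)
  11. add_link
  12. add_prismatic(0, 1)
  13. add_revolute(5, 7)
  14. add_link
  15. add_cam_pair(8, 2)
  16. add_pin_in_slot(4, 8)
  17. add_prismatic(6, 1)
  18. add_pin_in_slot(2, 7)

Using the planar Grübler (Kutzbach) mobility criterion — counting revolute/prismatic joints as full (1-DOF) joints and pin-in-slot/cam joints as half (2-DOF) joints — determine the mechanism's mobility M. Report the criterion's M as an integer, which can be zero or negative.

(L,J1,J2)=(1,0,0); link0 fixed
link1: (2,0,0)
link2: (3,0,0)
link3: (4,0,0)
R 3-0 [J1]: (4,1,0)
link4: (5,1,0)
link5: (6,1,0)
P 3-5 [J1]: (6,2,0)
PS 2-4 [J2]: (6,2,1)
link6: (7,2,1)
PS 1-2 [J2]: (7,2,2)
link7: (8,2,2)
P 0-1 [J1]: (8,3,2)
R 5-7 [J1]: (8,4,2)
link8: (9,4,2)
C 8-2 [J2]: (9,4,3)
PS 4-8 [J2]: (9,4,4)
P 6-1 [J1]: (9,5,4)
PS 2-7 [J2]: (9,5,5)
Grübler: 3·8 − 2·5 − 5 = 9

M = 9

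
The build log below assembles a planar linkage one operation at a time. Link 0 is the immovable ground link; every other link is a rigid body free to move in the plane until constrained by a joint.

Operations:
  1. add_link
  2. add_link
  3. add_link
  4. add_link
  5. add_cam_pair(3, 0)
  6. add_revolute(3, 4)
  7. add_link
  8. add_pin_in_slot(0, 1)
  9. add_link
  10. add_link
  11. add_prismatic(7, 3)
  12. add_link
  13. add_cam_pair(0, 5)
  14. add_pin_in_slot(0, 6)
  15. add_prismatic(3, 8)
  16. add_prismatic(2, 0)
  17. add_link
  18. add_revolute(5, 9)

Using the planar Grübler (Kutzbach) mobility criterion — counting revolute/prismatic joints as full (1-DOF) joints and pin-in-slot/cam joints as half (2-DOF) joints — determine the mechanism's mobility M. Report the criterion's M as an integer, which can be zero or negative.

L=1 J1=0 J2=0
add link → L=2 J1=0 J2=0
add link → L=3 J1=0 J2=0
add link → L=4 J1=0 J2=0
add link → L=5 J1=0 J2=0
C@3,0 dof=2 J2 → L=5 J1=0 J2=1
R@3,4 dof=1 J1 → L=5 J1=1 J2=1
add link → L=6 J1=1 J2=1
PS@0,1 dof=2 J2 → L=6 J1=1 J2=2
add link → L=7 J1=1 J2=2
add link → L=8 J1=1 J2=2
P@7,3 dof=1 J1 → L=8 J1=2 J2=2
add link → L=9 J1=2 J2=2
C@0,5 dof=2 J2 → L=9 J1=2 J2=3
PS@0,6 dof=2 J2 → L=9 J1=2 J2=4
P@3,8 dof=1 J1 → L=9 J1=3 J2=4
P@2,0 dof=1 J1 → L=9 J1=4 J2=4
add link → L=10 J1=4 J2=4
R@5,9 dof=1 J1 → L=10 J1=5 J2=4
M=3(L−1)−2J1−J2=3·9−2·5−4=13

M = 13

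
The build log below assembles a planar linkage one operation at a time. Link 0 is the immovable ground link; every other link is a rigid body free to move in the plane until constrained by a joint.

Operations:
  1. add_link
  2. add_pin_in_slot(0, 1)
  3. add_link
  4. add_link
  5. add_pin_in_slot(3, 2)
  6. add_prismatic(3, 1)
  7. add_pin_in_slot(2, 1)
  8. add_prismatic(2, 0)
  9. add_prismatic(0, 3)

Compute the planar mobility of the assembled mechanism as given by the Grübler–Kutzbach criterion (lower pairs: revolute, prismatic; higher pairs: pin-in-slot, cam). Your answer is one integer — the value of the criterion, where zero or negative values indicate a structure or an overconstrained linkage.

M = 0

(L,J1,J2)=(1,0,0); link0 fixed
link1: (2,0,0)
PS 0-1 [J2]: (2,0,1)
link2: (3,0,1)
link3: (4,0,1)
PS 3-2 [J2]: (4,0,2)
P 3-1 [J1]: (4,1,2)
PS 2-1 [J2]: (4,1,3)
P 2-0 [J1]: (4,2,3)
P 0-3 [J1]: (4,3,3)
Grübler: 3·3 − 2·3 − 3 = 0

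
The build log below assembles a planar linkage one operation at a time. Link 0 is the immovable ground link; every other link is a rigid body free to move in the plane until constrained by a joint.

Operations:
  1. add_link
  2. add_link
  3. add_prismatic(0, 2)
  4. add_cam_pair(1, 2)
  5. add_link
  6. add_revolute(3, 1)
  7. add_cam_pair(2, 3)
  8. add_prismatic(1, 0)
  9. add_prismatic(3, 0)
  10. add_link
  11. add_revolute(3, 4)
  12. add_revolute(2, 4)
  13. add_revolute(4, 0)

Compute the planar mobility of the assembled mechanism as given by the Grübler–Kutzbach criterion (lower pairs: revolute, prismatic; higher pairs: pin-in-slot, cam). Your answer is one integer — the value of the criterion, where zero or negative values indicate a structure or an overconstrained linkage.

M = -4

(L,J1,J2)=(1,0,0); link0 fixed
link1: (2,0,0)
link2: (3,0,0)
P 0-2 [J1]: (3,1,0)
C 1-2 [J2]: (3,1,1)
link3: (4,1,1)
R 3-1 [J1]: (4,2,1)
C 2-3 [J2]: (4,2,2)
P 1-0 [J1]: (4,3,2)
P 3-0 [J1]: (4,4,2)
link4: (5,4,2)
R 3-4 [J1]: (5,5,2)
R 2-4 [J1]: (5,6,2)
R 4-0 [J1]: (5,7,2)
Grübler: 3·4 − 2·7 − 2 = -4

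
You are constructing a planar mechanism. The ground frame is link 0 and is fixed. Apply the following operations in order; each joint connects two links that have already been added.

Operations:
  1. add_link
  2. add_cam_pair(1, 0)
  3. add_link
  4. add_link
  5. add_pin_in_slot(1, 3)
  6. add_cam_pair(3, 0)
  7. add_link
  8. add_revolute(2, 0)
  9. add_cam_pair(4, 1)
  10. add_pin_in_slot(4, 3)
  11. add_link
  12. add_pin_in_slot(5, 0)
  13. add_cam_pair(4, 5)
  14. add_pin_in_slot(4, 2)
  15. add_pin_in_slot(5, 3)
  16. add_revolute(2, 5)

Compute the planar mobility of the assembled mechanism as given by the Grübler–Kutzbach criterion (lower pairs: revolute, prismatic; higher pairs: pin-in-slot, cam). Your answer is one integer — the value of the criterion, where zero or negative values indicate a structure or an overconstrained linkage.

[1;0;0] (link 0 is ground)
L+ [2;0;0]
C(1,0)∈J2 [2;0;1]
L+ [3;0;1]
L+ [4;0;1]
PS(1,3)∈J2 [4;0;2]
C(3,0)∈J2 [4;0;3]
L+ [5;0;3]
R(2,0)∈J1 [5;1;3]
C(4,1)∈J2 [5;1;4]
PS(4,3)∈J2 [5;1;5]
L+ [6;1;5]
PS(5,0)∈J2 [6;1;6]
C(4,5)∈J2 [6;1;7]
PS(4,2)∈J2 [6;1;8]
PS(5,3)∈J2 [6;1;9]
R(2,5)∈J1 [6;2;9]
mobility = 15 − 4 − 9 = 2

M = 2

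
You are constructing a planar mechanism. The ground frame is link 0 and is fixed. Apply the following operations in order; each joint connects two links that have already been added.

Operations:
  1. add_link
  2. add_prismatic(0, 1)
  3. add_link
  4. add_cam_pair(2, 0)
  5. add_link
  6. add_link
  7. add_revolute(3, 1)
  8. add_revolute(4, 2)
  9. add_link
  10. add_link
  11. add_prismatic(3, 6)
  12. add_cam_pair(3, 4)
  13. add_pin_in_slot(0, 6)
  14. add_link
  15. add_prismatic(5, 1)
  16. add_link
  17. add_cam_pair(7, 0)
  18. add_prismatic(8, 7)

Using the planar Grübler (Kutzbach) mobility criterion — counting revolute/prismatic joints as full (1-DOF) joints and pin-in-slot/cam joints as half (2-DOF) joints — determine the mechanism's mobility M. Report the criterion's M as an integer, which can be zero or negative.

M = 8

ground; <1,0,0>
#1 <2,0,0>
P:0↔1 J1 <2,1,0>
#2 <3,1,0>
C:2↔0 J2 <3,1,1>
#3 <4,1,1>
#4 <5,1,1>
R:3↔1 J1 <5,2,1>
R:4↔2 J1 <5,3,1>
#5 <6,3,1>
#6 <7,3,1>
P:3↔6 J1 <7,4,1>
C:3↔4 J2 <7,4,2>
PS:0↔6 J2 <7,4,3>
#7 <8,4,3>
P:5↔1 J1 <8,5,3>
#8 <9,5,3>
C:7↔0 J2 <9,5,4>
P:8↔7 J1 <9,6,4>
3×8 − 2×6 − 1×4 = 8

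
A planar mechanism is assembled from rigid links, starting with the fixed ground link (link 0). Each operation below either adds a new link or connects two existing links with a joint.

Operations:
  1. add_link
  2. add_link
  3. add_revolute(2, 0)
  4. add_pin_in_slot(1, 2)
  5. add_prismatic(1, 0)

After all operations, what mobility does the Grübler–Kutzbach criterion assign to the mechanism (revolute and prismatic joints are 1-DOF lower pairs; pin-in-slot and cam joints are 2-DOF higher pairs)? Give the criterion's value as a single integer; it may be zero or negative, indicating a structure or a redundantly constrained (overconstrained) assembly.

L=1 J1=0 J2=0
add link → L=2 J1=0 J2=0
add link → L=3 J1=0 J2=0
R@2,0 dof=1 J1 → L=3 J1=1 J2=0
PS@1,2 dof=2 J2 → L=3 J1=1 J2=1
P@1,0 dof=1 J1 → L=3 J1=2 J2=1
M=3(L−1)−2J1−J2=3·2−2·2−1=1

M = 1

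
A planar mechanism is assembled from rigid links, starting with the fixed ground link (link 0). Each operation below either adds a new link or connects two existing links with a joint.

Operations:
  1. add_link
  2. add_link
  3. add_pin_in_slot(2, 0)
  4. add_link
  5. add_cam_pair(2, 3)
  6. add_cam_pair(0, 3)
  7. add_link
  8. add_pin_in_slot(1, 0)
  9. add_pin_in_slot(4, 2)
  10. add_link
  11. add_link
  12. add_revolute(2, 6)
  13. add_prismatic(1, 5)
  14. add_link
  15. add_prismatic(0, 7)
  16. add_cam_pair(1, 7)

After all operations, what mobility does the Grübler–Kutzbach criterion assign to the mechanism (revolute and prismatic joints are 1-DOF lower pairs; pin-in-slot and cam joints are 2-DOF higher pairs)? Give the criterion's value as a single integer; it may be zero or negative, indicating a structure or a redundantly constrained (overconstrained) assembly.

(L,J1,J2)=(1,0,0); link0 fixed
link1: (2,0,0)
link2: (3,0,0)
PS 2-0 [J2]: (3,0,1)
link3: (4,0,1)
C 2-3 [J2]: (4,0,2)
C 0-3 [J2]: (4,0,3)
link4: (5,0,3)
PS 1-0 [J2]: (5,0,4)
PS 4-2 [J2]: (5,0,5)
link5: (6,0,5)
link6: (7,0,5)
R 2-6 [J1]: (7,1,5)
P 1-5 [J1]: (7,2,5)
link7: (8,2,5)
P 0-7 [J1]: (8,3,5)
C 1-7 [J2]: (8,3,6)
Grübler: 3·7 − 2·3 − 6 = 9

M = 9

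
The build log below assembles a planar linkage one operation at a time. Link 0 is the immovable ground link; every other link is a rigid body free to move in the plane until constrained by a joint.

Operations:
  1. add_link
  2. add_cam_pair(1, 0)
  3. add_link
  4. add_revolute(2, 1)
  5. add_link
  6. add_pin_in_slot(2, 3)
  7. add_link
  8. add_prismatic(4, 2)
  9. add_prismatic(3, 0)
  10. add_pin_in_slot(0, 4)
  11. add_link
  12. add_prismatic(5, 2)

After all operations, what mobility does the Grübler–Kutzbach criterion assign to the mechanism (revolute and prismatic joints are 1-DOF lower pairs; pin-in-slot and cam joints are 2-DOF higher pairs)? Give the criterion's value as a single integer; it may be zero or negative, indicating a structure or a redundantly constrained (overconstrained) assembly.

(L,J1,J2)=(1,0,0); link0 fixed
link1: (2,0,0)
C 1-0 [J2]: (2,0,1)
link2: (3,0,1)
R 2-1 [J1]: (3,1,1)
link3: (4,1,1)
PS 2-3 [J2]: (4,1,2)
link4: (5,1,2)
P 4-2 [J1]: (5,2,2)
P 3-0 [J1]: (5,3,2)
PS 0-4 [J2]: (5,3,3)
link5: (6,3,3)
P 5-2 [J1]: (6,4,3)
Grübler: 3·5 − 2·4 − 3 = 4

M = 4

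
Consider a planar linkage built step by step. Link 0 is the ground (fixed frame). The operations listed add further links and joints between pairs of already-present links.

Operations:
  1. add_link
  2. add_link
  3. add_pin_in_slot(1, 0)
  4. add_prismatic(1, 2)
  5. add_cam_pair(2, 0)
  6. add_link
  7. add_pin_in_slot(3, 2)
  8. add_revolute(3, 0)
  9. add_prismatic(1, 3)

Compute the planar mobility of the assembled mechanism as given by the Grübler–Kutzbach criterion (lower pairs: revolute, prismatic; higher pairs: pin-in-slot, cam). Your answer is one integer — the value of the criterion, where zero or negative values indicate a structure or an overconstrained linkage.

M = 0

ground; <1,0,0>
#1 <2,0,0>
#2 <3,0,0>
PS:1↔0 J2 <3,0,1>
P:1↔2 J1 <3,1,1>
C:2↔0 J2 <3,1,2>
#3 <4,1,2>
PS:3↔2 J2 <4,1,3>
R:3↔0 J1 <4,2,3>
P:1↔3 J1 <4,3,3>
3×3 − 2×3 − 1×3 = 0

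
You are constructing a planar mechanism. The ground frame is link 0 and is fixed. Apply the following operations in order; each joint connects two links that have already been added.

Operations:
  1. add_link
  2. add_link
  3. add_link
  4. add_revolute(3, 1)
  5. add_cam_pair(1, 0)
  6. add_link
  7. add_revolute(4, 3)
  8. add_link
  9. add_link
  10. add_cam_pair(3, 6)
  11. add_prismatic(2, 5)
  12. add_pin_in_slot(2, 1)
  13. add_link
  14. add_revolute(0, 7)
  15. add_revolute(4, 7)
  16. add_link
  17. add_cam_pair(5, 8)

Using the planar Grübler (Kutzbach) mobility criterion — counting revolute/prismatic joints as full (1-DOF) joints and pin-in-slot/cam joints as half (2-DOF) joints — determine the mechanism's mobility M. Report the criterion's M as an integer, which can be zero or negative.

link 0 = ground. State L|J1|J2 = 1|0|0
+link1  2|0|0
+link2  3|0|0
+link3  4|0|0
R(3,1) f=1→J1  4|1|0
C(1,0) f=2→J2  4|1|1
+link4  5|1|1
R(4,3) f=1→J1  5|2|1
+link5  6|2|1
+link6  7|2|1
C(3,6) f=2→J2  7|2|2
P(2,5) f=1→J1  7|3|2
PS(2,1) f=2→J2  7|3|3
+link7  8|3|3
R(0,7) f=1→J1  8|4|3
R(4,7) f=1→J1  8|5|3
+link8  9|5|3
C(5,8) f=2→J2  9|5|4
M = 3(9−1)−2·5−4 = 24−10−4 = 10

M = 10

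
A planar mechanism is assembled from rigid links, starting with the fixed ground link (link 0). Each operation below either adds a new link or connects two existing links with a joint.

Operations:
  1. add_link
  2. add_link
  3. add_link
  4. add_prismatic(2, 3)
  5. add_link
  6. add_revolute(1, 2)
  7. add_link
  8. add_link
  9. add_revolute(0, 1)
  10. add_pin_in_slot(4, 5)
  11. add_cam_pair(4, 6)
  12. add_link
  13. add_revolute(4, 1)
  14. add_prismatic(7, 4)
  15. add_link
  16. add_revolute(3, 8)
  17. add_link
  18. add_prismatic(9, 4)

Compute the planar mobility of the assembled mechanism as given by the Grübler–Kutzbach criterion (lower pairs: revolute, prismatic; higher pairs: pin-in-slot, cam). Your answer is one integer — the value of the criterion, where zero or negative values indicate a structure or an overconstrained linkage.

link 0 = ground. State L|J1|J2 = 1|0|0
+link1  2|0|0
+link2  3|0|0
+link3  4|0|0
P(2,3) f=1→J1  4|1|0
+link4  5|1|0
R(1,2) f=1→J1  5|2|0
+link5  6|2|0
+link6  7|2|0
R(0,1) f=1→J1  7|3|0
PS(4,5) f=2→J2  7|3|1
C(4,6) f=2→J2  7|3|2
+link7  8|3|2
R(4,1) f=1→J1  8|4|2
P(7,4) f=1→J1  8|5|2
+link8  9|5|2
R(3,8) f=1→J1  9|6|2
+link9  10|6|2
P(9,4) f=1→J1  10|7|2
M = 3(10−1)−2·7−2 = 27−14−2 = 11

M = 11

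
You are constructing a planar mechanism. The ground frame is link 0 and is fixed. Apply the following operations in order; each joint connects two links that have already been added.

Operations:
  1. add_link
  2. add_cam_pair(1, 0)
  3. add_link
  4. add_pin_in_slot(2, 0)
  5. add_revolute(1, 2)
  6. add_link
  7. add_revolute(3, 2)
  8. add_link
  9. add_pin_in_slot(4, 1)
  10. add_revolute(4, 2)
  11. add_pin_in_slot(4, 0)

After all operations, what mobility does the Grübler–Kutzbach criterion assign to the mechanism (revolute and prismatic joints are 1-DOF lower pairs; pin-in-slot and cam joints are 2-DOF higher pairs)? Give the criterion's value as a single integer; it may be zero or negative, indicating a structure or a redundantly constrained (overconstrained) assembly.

M = 2

ground; <1,0,0>
#1 <2,0,0>
C:1↔0 J2 <2,0,1>
#2 <3,0,1>
PS:2↔0 J2 <3,0,2>
R:1↔2 J1 <3,1,2>
#3 <4,1,2>
R:3↔2 J1 <4,2,2>
#4 <5,2,2>
PS:4↔1 J2 <5,2,3>
R:4↔2 J1 <5,3,3>
PS:4↔0 J2 <5,3,4>
3×4 − 2×3 − 1×4 = 2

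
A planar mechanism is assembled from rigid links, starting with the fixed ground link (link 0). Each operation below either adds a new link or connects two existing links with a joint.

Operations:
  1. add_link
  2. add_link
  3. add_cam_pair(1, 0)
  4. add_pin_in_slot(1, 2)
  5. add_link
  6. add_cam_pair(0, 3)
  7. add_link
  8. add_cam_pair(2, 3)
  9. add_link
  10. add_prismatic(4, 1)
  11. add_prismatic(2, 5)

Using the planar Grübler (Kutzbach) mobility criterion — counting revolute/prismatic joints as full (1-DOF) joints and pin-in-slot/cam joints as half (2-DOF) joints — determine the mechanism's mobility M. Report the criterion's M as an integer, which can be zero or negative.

M = 7

(L,J1,J2)=(1,0,0); link0 fixed
link1: (2,0,0)
link2: (3,0,0)
C 1-0 [J2]: (3,0,1)
PS 1-2 [J2]: (3,0,2)
link3: (4,0,2)
C 0-3 [J2]: (4,0,3)
link4: (5,0,3)
C 2-3 [J2]: (5,0,4)
link5: (6,0,4)
P 4-1 [J1]: (6,1,4)
P 2-5 [J1]: (6,2,4)
Grübler: 3·5 − 2·2 − 4 = 7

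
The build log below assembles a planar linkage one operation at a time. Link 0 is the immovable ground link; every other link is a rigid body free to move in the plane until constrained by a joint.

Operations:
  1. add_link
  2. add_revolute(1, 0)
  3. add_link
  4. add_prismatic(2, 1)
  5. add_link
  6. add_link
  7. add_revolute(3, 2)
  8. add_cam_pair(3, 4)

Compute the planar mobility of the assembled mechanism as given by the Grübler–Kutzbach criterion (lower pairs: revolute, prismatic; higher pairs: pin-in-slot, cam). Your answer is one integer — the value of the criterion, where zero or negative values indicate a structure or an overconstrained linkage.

M = 5

ground; <1,0,0>
#1 <2,0,0>
R:1↔0 J1 <2,1,0>
#2 <3,1,0>
P:2↔1 J1 <3,2,0>
#3 <4,2,0>
#4 <5,2,0>
R:3↔2 J1 <5,3,0>
C:3↔4 J2 <5,3,1>
3×4 − 2×3 − 1×1 = 5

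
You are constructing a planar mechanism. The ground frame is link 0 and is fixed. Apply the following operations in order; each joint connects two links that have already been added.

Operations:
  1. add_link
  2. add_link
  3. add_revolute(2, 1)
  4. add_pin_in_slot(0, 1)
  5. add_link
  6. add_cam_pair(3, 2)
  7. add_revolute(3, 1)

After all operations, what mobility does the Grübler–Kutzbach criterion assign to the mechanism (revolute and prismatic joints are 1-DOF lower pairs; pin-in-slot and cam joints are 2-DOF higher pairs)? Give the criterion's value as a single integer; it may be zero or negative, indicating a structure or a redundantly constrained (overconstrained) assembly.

(L,J1,J2)=(1,0,0); link0 fixed
link1: (2,0,0)
link2: (3,0,0)
R 2-1 [J1]: (3,1,0)
PS 0-1 [J2]: (3,1,1)
link3: (4,1,1)
C 3-2 [J2]: (4,1,2)
R 3-1 [J1]: (4,2,2)
Grübler: 3·3 − 2·2 − 2 = 3

M = 3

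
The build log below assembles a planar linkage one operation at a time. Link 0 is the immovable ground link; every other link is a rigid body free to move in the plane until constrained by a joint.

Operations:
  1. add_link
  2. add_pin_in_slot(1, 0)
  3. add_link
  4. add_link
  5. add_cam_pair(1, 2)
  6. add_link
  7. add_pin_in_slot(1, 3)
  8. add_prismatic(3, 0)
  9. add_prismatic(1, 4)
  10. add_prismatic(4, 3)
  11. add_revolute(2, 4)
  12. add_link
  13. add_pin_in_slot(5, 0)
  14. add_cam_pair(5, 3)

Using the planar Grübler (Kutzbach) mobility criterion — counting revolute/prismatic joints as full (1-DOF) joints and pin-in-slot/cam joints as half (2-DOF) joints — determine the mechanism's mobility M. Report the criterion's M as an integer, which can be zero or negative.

link 0 = ground. State L|J1|J2 = 1|0|0
+link1  2|0|0
PS(1,0) f=2→J2  2|0|1
+link2  3|0|1
+link3  4|0|1
C(1,2) f=2→J2  4|0|2
+link4  5|0|2
PS(1,3) f=2→J2  5|0|3
P(3,0) f=1→J1  5|1|3
P(1,4) f=1→J1  5|2|3
P(4,3) f=1→J1  5|3|3
R(2,4) f=1→J1  5|4|3
+link5  6|4|3
PS(5,0) f=2→J2  6|4|4
C(5,3) f=2→J2  6|4|5
M = 3(6−1)−2·4−5 = 15−8−5 = 2

M = 2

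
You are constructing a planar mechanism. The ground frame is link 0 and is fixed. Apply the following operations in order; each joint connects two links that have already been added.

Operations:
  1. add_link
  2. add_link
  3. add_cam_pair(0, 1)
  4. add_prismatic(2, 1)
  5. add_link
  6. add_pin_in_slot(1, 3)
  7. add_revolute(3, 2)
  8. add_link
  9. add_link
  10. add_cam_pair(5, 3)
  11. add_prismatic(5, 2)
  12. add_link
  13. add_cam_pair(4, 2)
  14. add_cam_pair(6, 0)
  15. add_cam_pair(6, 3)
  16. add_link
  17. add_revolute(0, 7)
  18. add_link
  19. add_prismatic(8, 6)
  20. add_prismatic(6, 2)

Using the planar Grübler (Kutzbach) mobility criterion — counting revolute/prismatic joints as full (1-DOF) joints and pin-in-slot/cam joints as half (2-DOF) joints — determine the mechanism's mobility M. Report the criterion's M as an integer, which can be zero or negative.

M = 6

L=1 J1=0 J2=0
add link → L=2 J1=0 J2=0
add link → L=3 J1=0 J2=0
C@0,1 dof=2 J2 → L=3 J1=0 J2=1
P@2,1 dof=1 J1 → L=3 J1=1 J2=1
add link → L=4 J1=1 J2=1
PS@1,3 dof=2 J2 → L=4 J1=1 J2=2
R@3,2 dof=1 J1 → L=4 J1=2 J2=2
add link → L=5 J1=2 J2=2
add link → L=6 J1=2 J2=2
C@5,3 dof=2 J2 → L=6 J1=2 J2=3
P@5,2 dof=1 J1 → L=6 J1=3 J2=3
add link → L=7 J1=3 J2=3
C@4,2 dof=2 J2 → L=7 J1=3 J2=4
C@6,0 dof=2 J2 → L=7 J1=3 J2=5
C@6,3 dof=2 J2 → L=7 J1=3 J2=6
add link → L=8 J1=3 J2=6
R@0,7 dof=1 J1 → L=8 J1=4 J2=6
add link → L=9 J1=4 J2=6
P@8,6 dof=1 J1 → L=9 J1=5 J2=6
P@6,2 dof=1 J1 → L=9 J1=6 J2=6
M=3(L−1)−2J1−J2=3·8−2·6−6=6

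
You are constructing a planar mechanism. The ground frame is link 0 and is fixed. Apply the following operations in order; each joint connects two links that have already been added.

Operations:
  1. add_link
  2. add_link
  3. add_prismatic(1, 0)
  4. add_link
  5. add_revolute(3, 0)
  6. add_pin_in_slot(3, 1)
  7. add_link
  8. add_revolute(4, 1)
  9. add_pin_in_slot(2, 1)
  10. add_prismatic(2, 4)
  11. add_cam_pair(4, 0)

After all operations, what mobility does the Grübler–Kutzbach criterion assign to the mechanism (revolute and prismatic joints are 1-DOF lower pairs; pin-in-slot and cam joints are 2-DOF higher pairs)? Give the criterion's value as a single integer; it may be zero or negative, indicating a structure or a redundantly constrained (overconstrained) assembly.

M = 1

(L,J1,J2)=(1,0,0); link0 fixed
link1: (2,0,0)
link2: (3,0,0)
P 1-0 [J1]: (3,1,0)
link3: (4,1,0)
R 3-0 [J1]: (4,2,0)
PS 3-1 [J2]: (4,2,1)
link4: (5,2,1)
R 4-1 [J1]: (5,3,1)
PS 2-1 [J2]: (5,3,2)
P 2-4 [J1]: (5,4,2)
C 4-0 [J2]: (5,4,3)
Grübler: 3·4 − 2·4 − 3 = 1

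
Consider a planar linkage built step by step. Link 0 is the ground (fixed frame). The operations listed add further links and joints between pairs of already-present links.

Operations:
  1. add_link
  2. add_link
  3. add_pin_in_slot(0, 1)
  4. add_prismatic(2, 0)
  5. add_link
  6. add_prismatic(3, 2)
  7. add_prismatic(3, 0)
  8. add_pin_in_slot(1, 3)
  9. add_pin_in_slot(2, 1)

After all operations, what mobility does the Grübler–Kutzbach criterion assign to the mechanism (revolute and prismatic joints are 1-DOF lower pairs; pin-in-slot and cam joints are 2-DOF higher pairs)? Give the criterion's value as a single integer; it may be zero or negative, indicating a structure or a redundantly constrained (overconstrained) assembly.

[1;0;0] (link 0 is ground)
L+ [2;0;0]
L+ [3;0;0]
PS(0,1)∈J2 [3;0;1]
P(2,0)∈J1 [3;1;1]
L+ [4;1;1]
P(3,2)∈J1 [4;2;1]
P(3,0)∈J1 [4;3;1]
PS(1,3)∈J2 [4;3;2]
PS(2,1)∈J2 [4;3;3]
mobility = 9 − 6 − 3 = 0

M = 0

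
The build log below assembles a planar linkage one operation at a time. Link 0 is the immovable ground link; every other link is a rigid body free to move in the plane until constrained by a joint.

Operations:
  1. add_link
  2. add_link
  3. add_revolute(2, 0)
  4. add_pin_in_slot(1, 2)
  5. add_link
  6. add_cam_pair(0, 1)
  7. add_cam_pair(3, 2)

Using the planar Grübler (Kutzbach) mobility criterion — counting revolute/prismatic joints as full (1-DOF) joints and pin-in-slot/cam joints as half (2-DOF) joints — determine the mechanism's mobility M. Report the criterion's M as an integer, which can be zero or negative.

link 0 = ground. State L|J1|J2 = 1|0|0
+link1  2|0|0
+link2  3|0|0
R(2,0) f=1→J1  3|1|0
PS(1,2) f=2→J2  3|1|1
+link3  4|1|1
C(0,1) f=2→J2  4|1|2
C(3,2) f=2→J2  4|1|3
M = 3(4−1)−2·1−3 = 9−2−3 = 4

M = 4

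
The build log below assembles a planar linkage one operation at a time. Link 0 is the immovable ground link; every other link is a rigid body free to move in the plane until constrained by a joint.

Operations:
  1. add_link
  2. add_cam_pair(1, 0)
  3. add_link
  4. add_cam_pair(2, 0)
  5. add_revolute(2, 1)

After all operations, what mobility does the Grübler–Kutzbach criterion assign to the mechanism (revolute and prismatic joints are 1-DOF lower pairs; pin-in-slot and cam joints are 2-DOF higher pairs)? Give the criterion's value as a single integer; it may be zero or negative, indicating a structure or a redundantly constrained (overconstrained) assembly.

L=1 J1=0 J2=0
add link → L=2 J1=0 J2=0
C@1,0 dof=2 J2 → L=2 J1=0 J2=1
add link → L=3 J1=0 J2=1
C@2,0 dof=2 J2 → L=3 J1=0 J2=2
R@2,1 dof=1 J1 → L=3 J1=1 J2=2
M=3(L−1)−2J1−J2=3·2−2·1−2=2

M = 2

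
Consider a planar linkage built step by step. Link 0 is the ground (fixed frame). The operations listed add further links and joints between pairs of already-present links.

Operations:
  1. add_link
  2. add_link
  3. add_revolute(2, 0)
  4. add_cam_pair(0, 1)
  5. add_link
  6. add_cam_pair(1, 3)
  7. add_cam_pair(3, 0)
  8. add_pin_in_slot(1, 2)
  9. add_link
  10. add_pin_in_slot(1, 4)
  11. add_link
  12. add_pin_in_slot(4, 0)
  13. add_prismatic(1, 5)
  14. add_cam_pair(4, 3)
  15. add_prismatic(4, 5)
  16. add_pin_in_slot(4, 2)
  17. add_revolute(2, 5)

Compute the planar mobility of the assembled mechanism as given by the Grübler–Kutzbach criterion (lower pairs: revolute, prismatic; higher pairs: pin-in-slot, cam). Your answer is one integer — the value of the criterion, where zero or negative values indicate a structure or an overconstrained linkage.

[1;0;0] (link 0 is ground)
L+ [2;0;0]
L+ [3;0;0]
R(2,0)∈J1 [3;1;0]
C(0,1)∈J2 [3;1;1]
L+ [4;1;1]
C(1,3)∈J2 [4;1;2]
C(3,0)∈J2 [4;1;3]
PS(1,2)∈J2 [4;1;4]
L+ [5;1;4]
PS(1,4)∈J2 [5;1;5]
L+ [6;1;5]
PS(4,0)∈J2 [6;1;6]
P(1,5)∈J1 [6;2;6]
C(4,3)∈J2 [6;2;7]
P(4,5)∈J1 [6;3;7]
PS(4,2)∈J2 [6;3;8]
R(2,5)∈J1 [6;4;8]
mobility = 15 − 8 − 8 = -1

M = -1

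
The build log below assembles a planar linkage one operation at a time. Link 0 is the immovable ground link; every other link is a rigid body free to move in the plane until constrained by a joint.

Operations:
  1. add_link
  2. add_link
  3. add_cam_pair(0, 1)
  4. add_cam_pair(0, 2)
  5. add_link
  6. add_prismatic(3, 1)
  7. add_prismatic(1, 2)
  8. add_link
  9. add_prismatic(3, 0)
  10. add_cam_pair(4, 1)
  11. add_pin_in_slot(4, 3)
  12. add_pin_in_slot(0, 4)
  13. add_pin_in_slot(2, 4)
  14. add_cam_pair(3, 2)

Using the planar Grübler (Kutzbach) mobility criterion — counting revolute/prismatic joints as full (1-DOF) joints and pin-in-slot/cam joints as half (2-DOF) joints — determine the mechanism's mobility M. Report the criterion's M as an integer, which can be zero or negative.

(L,J1,J2)=(1,0,0); link0 fixed
link1: (2,0,0)
link2: (3,0,0)
C 0-1 [J2]: (3,0,1)
C 0-2 [J2]: (3,0,2)
link3: (4,0,2)
P 3-1 [J1]: (4,1,2)
P 1-2 [J1]: (4,2,2)
link4: (5,2,2)
P 3-0 [J1]: (5,3,2)
C 4-1 [J2]: (5,3,3)
PS 4-3 [J2]: (5,3,4)
PS 0-4 [J2]: (5,3,5)
PS 2-4 [J2]: (5,3,6)
C 3-2 [J2]: (5,3,7)
Grübler: 3·4 − 2·3 − 7 = -1

M = -1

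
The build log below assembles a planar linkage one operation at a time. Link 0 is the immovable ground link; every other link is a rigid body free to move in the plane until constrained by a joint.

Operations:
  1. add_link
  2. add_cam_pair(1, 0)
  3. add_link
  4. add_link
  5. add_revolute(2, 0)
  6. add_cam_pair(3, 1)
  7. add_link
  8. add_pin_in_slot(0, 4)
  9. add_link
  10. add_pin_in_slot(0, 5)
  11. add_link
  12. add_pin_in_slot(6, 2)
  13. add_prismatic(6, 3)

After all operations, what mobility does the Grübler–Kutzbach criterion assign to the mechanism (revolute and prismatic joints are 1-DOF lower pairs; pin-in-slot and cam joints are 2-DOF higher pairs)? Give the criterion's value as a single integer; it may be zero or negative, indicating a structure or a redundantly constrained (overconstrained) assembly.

M = 9

[1;0;0] (link 0 is ground)
L+ [2;0;0]
C(1,0)∈J2 [2;0;1]
L+ [3;0;1]
L+ [4;0;1]
R(2,0)∈J1 [4;1;1]
C(3,1)∈J2 [4;1;2]
L+ [5;1;2]
PS(0,4)∈J2 [5;1;3]
L+ [6;1;3]
PS(0,5)∈J2 [6;1;4]
L+ [7;1;4]
PS(6,2)∈J2 [7;1;5]
P(6,3)∈J1 [7;2;5]
mobility = 18 − 4 − 5 = 9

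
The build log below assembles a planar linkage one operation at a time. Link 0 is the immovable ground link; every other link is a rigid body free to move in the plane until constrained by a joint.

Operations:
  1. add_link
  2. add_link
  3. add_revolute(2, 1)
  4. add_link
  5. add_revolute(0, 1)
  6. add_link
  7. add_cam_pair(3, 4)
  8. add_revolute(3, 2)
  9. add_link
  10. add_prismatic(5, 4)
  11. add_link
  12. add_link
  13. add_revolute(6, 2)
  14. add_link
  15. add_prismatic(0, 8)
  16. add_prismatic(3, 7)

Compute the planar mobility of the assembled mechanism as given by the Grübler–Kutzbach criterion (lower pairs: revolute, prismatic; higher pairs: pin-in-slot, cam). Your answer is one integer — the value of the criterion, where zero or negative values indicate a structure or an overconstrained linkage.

L=1 J1=0 J2=0
add link → L=2 J1=0 J2=0
add link → L=3 J1=0 J2=0
R@2,1 dof=1 J1 → L=3 J1=1 J2=0
add link → L=4 J1=1 J2=0
R@0,1 dof=1 J1 → L=4 J1=2 J2=0
add link → L=5 J1=2 J2=0
C@3,4 dof=2 J2 → L=5 J1=2 J2=1
R@3,2 dof=1 J1 → L=5 J1=3 J2=1
add link → L=6 J1=3 J2=1
P@5,4 dof=1 J1 → L=6 J1=4 J2=1
add link → L=7 J1=4 J2=1
add link → L=8 J1=4 J2=1
R@6,2 dof=1 J1 → L=8 J1=5 J2=1
add link → L=9 J1=5 J2=1
P@0,8 dof=1 J1 → L=9 J1=6 J2=1
P@3,7 dof=1 J1 → L=9 J1=7 J2=1
M=3(L−1)−2J1−J2=3·8−2·7−1=9

M = 9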